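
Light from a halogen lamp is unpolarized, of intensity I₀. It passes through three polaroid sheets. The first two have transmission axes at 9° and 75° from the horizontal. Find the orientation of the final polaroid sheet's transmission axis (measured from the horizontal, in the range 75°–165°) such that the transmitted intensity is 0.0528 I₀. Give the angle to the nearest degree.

Unpolarized light through the first polarizer → I₁ = ½ I₀, now polarized at 9°.
I₂ = I₁ cos²(75° − 9°) = 0.5 I₀ · cos²(66°) = 0.08272 I₀.
Need I₃/I₀ = 0.0528, so cos²(θ − 75°) = 0.0528 / 0.08272 = 0.6383.
θ − 75° = arccos(√0.6383) = 37.0°, giving θ ≈ 75 + 37.0 = 112.0°.

θ ≈ 112°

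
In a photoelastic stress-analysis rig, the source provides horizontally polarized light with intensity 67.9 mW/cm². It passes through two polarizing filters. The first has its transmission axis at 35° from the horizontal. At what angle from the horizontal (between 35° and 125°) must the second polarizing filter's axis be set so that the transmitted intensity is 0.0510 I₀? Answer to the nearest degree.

θ ≈ 109°

By Malus's law, I₁ = I₀ cos²(35° − 0°) = I₀ cos²(35°) = 0.671 I₀.
Need I₂/I₀ = 0.051, so cos²(θ − 35°) = 0.051 / 0.671 = 0.076.
θ − 35° = arccos(√0.076) = 74.0°, giving θ ≈ 35 + 74.0 = 109.0°.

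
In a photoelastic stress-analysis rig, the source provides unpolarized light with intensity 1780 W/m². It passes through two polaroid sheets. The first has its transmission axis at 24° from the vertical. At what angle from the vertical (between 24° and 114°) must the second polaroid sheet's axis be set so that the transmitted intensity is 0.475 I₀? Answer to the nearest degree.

Unpolarized light through the first polarizer → I₁ = ½ I₀, now polarized at 24°.
Need I₂/I₀ = 0.475, so cos²(θ − 24°) = 0.475 / 0.5 = 0.95.
θ − 24° = arccos(√0.95) = 12.9°, giving θ ≈ 24 + 12.9 = 36.9°.

θ ≈ 37°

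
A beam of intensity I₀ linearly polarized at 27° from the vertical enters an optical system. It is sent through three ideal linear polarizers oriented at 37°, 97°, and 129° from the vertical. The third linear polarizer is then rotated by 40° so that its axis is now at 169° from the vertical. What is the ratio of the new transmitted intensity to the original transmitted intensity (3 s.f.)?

I_new/I_old ≈ 0.133

Before rotation:
By Malus's law, I₁ = I₀ cos²(37° − 27°) = I₀ cos²(10°) = 0.9698 I₀.
I₂ = I₁ cos²(97° − 37°) = 0.9698 I₀ · cos²(60°) = 0.2425 I₀.
I₃ = I₂ cos²(129° − 97°) = 0.2425 I₀ · cos²(32°) = 0.1744 I₀.
After rotation:
I₁ = I₀ cos²(37° − 27°) = I₀ cos²(10°) = 0.9698 I₀.
I₂ = I₁ cos²(97° − 37°) = 0.9698 I₀ · cos²(60°) = 0.2425 I₀.
I₃ = I₂ cos²(169° − 97°) = 0.2425 I₀ · cos²(72°) = 0.02315 I₀.
Ratio = 0.02315 / 0.1744 = 0.1328.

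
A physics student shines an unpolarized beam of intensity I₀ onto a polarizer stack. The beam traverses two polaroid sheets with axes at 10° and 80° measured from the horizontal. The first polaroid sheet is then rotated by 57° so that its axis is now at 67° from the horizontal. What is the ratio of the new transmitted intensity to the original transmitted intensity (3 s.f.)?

I_new/I_old ≈ 8.12

Before rotation:
Unpolarized light through the first polarizer → I₁ = ½ I₀, now polarized at 10°.
I₂ = I₁ cos²(80° − 10°) = 0.5 I₀ · cos²(70°) = 0.05849 I₀.
After rotation:
Unpolarized light through the first polarizer → I₁ = ½ I₀, now polarized at 67°.
I₂ = I₁ cos²(80° − 67°) = 0.5 I₀ · cos²(13°) = 0.4747 I₀.
Ratio = 0.4747 / 0.05849 = 8.116.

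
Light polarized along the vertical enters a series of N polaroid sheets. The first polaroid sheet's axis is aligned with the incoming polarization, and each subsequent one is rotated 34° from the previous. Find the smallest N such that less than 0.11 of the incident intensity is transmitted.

N = 7

First polarizer is aligned with the polarization: full transmission.
Each further stage multiplies by cos²(34°) = 0.6873.
After N polarizers: T = 0.6873^(N−1). Require T < 0.11 ⇒ N−1 > ln(0.11)/ln(0.6873) = 5.89, so N−1 ≥ 6 and N = 7.
Check: N=7 gives T = 0.1054 < 0.11; N=6 gives T = 0.1534.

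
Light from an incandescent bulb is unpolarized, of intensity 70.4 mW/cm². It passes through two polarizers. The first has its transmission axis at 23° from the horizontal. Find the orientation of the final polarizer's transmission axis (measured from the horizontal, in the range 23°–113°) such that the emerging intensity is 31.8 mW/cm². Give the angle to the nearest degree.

Unpolarized light through the first polarizer → I₁ = ½ I₀, now polarized at 23°.
Target fraction: 31.8 / 70.4 mW/cm² = 0.4517 of I₀.
Need I₂/I₀ = 0.4517, so cos²(θ − 23°) = 0.4517 / 0.5 = 0.9034.
θ − 23° = arccos(√0.9034) = 18.1°, giving θ ≈ 23 + 18.1 = 41.1°.

θ ≈ 41°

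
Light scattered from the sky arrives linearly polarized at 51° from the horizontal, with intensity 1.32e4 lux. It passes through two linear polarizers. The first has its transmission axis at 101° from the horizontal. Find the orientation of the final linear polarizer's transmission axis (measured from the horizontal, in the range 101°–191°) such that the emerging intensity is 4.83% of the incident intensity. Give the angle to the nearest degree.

θ ≈ 171°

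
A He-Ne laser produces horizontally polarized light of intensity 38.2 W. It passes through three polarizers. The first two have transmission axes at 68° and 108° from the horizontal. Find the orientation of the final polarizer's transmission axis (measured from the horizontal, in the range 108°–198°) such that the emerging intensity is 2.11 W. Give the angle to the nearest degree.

θ ≈ 143°

I₁ = I₀ cos²(68° − 0°) = I₀ cos²(68°) = 0.1403 I₀.
I₂ = I₁ cos²(108° − 68°) = 0.1403 I₀ · cos²(40°) = 0.08235 I₀.
Target fraction: 2.11 / 38.2 W = 0.05524 of I₀.
Need I₃/I₀ = 0.05524, so cos²(θ − 108°) = 0.05524 / 0.08235 = 0.6707.
θ − 108° = arccos(√0.6707) = 35.0°, giving θ ≈ 108 + 35.0 = 143.0°.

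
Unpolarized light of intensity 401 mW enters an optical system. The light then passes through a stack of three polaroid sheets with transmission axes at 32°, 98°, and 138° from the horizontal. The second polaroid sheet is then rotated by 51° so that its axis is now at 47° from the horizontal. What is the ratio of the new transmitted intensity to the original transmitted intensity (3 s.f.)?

I_new/I_old ≈ 0.00293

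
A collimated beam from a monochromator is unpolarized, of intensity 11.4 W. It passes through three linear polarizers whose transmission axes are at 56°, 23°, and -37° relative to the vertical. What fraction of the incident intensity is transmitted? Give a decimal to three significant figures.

Unpolarized light through the first polarizer → I₁ = 11.4 W/2 = 5.7 W, polarized at 56°.
I₂ = I₁ · cos²(33°) = 5.7 · 0.7034 = 4.009 W.
I₃ = I₂ · cos²(60°) = 4.009 · 0.25 = 1.002 W.
Transmitted fraction = 0.08792.

I/I₀ ≈ 0.0879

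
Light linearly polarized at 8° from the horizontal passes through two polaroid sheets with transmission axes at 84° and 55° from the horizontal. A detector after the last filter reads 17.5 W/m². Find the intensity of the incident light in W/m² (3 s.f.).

I₁ = I₀ cos²(84° − 8°) = I₀ cos²(76°) = 0.05853 I₀.
I₂ = I₁ cos²(55° − 84°) = 0.05853 I₀ · cos²(29°) = 0.04477 I₀.
So 17.5 W/m² = 0.04477 I₀, giving I₀ = 17.5/0.04477 = 390.9 W/m².

I₀ ≈ 391 W/m²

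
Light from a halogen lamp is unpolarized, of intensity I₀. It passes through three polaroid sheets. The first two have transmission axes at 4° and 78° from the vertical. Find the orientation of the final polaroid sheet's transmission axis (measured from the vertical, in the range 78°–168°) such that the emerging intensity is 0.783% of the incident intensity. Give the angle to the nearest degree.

θ ≈ 141°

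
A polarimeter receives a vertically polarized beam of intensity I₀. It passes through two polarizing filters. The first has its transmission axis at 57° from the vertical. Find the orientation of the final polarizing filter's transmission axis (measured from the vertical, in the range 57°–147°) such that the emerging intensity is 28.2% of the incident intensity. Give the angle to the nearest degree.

I₁ = I₀ cos²(57° − 0°) = I₀ cos²(57°) = 0.2966 I₀.
Need I₂/I₀ = 0.282, so cos²(θ − 57°) = 0.282 / 0.2966 = 0.9507.
θ − 57° = arccos(√0.9507) = 12.8°, giving θ ≈ 57 + 12.8 = 69.8°.

θ ≈ 70°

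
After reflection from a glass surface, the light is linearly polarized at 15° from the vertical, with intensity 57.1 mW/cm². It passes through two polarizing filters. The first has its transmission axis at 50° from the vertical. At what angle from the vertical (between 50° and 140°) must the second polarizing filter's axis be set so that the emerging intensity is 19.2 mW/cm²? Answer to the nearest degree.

θ ≈ 95°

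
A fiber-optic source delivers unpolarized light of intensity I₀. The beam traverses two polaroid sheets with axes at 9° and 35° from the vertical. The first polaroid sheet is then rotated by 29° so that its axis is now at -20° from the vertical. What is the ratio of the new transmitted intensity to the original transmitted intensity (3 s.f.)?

Before rotation:
Unpolarized light through the first polarizer → I₁ = ½ I₀, now polarized at 9°.
I₂ = I₁ cos²(35° − 9°) = 0.5 I₀ · cos²(26°) = 0.4039 I₀.
After rotation:
Unpolarized light through the first polarizer → I₁ = ½ I₀, now polarized at -20°.
I₂ = I₁ cos²(35° + 20°) = 0.5 I₀ · cos²(55°) = 0.1645 I₀.
Ratio = 0.1645 / 0.4039 = 0.4073.

I_new/I_old ≈ 0.407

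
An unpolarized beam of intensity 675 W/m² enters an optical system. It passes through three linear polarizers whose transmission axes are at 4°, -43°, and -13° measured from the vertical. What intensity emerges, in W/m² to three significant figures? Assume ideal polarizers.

Unpolarized light through the first polarizer → I₁ = 675 W/m²/2 = 337.5 W/m², polarized at 4°.
I₂ = I₁ · cos²(47°) = 337.5 · 0.4651 = 157 W/m².
I₃ = I₂ · cos²(30°) = 157 · 0.75 = 117.7 W/m².

I ≈ 118 W/m²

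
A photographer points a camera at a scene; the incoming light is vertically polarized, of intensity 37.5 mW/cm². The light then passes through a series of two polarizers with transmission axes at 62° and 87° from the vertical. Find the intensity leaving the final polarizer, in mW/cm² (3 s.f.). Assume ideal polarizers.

I ≈ 6.79 mW/cm²

I₁ = 37.5 mW/cm² · cos²(62°) = 8.265 mW/cm².
I₂ = I₁ · cos²(25°) = 8.265 · 0.8214 = 6.789 mW/cm².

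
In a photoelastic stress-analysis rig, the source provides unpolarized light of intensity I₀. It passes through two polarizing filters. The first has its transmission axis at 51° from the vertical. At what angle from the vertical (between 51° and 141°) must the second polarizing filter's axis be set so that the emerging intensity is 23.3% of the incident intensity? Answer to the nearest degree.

Unpolarized light through the first polarizer → I₁ = ½ I₀, now polarized at 51°.
Need I₂/I₀ = 0.233, so cos²(θ − 51°) = 0.233 / 0.5 = 0.466.
θ − 51° = arccos(√0.466) = 46.9°, giving θ ≈ 51 + 46.9 = 97.9°.

θ ≈ 98°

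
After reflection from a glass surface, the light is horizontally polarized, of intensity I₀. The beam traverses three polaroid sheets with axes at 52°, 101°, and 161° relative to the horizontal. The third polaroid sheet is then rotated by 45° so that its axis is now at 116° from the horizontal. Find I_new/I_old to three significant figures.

I_new/I_old ≈ 3.73

Before rotation:
I₁ = I₀ cos²(52° − 0°) = I₀ cos²(52°) = 0.379 I₀.
I₂ = I₁ cos²(101° − 52°) = 0.379 I₀ · cos²(49°) = 0.1631 I₀.
I₃ = I₂ cos²(161° − 101°) = 0.1631 I₀ · cos²(60°) = 0.04079 I₀.
After rotation:
I₁ = I₀ cos²(52° − 0°) = I₀ cos²(52°) = 0.379 I₀.
I₂ = I₁ cos²(101° − 52°) = 0.379 I₀ · cos²(49°) = 0.1631 I₀.
I₃ = I₂ cos²(116° − 101°) = 0.1631 I₀ · cos²(15°) = 0.1522 I₀.
Ratio = 0.1522 / 0.04079 = 3.732.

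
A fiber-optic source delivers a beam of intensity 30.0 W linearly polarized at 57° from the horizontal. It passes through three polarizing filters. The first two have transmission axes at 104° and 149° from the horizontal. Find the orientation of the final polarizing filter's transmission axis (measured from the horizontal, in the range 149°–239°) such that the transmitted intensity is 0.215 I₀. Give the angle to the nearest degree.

I₁ = I₀ cos²(104° − 57°) = I₀ cos²(47°) = 0.4651 I₀.
I₂ = I₁ cos²(149° − 104°) = 0.4651 I₀ · cos²(45°) = 0.2326 I₀.
Need I₃/I₀ = 0.215, so cos²(θ − 149°) = 0.215 / 0.2326 = 0.9245.
θ − 149° = arccos(√0.9245) = 15.9°, giving θ ≈ 149 + 15.9 = 164.9°.

θ ≈ 165°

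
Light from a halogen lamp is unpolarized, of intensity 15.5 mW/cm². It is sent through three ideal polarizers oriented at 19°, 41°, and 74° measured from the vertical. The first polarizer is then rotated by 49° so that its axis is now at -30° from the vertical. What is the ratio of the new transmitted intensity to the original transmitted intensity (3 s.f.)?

Before rotation:
Unpolarized light through the first polarizer → I₁ = ½ I₀, now polarized at 19°.
I₂ = I₁ cos²(41° − 19°) = 0.5 I₀ · cos²(22°) = 0.4298 I₀.
I₃ = I₂ cos²(74° − 41°) = 0.4298 I₀ · cos²(33°) = 0.3023 I₀.
After rotation:
Unpolarized light through the first polarizer → I₁ = ½ I₀, now polarized at -30°.
I₂ = I₁ cos²(41° + 30°) = 0.5 I₀ · cos²(71°) = 0.053 I₀.
I₃ = I₂ cos²(74° − 41°) = 0.053 I₀ · cos²(33°) = 0.03728 I₀.
Ratio = 0.03728 / 0.3023 = 0.1233.

I_new/I_old ≈ 0.123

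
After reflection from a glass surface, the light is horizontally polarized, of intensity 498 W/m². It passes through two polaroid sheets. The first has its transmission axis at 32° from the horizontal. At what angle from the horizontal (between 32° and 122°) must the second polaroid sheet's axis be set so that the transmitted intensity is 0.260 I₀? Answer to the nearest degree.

I₁ = I₀ cos²(32° − 0°) = I₀ cos²(32°) = 0.7192 I₀.
Need I₂/I₀ = 0.26, so cos²(θ − 32°) = 0.26 / 0.7192 = 0.3615.
θ − 32° = arccos(√0.3615) = 53.0°, giving θ ≈ 32 + 53.0 = 85.0°.

θ ≈ 85°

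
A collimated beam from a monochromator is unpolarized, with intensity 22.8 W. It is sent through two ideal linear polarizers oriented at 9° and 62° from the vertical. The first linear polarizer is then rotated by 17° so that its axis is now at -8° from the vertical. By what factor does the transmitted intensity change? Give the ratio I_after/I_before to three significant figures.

I_new/I_old ≈ 0.323

Before rotation:
Unpolarized light through the first polarizer → I₁ = ½ I₀, now polarized at 9°.
I₂ = I₁ cos²(62° − 9°) = 0.5 I₀ · cos²(53°) = 0.1811 I₀.
After rotation:
Unpolarized light through the first polarizer → I₁ = ½ I₀, now polarized at -8°.
I₂ = I₁ cos²(62° + 8°) = 0.5 I₀ · cos²(70°) = 0.05849 I₀.
Ratio = 0.05849 / 0.1811 = 0.323.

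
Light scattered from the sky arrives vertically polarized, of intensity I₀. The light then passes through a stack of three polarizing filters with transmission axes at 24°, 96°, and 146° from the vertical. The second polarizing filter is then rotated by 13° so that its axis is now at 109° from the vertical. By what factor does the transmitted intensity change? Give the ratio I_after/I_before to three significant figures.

I_new/I_old ≈ 0.123

Before rotation:
I₁ = I₀ cos²(24° − 0°) = I₀ cos²(24°) = 0.8346 I₀.
I₂ = I₁ cos²(96° − 24°) = 0.8346 I₀ · cos²(72°) = 0.07969 I₀.
I₃ = I₂ cos²(146° − 96°) = 0.07969 I₀ · cos²(50°) = 0.03293 I₀.
After rotation:
I₁ = I₀ cos²(24° − 0°) = I₀ cos²(24°) = 0.8346 I₀.
I₂ = I₁ cos²(109° − 24°) = 0.8346 I₀ · cos²(85°) = 0.006339 I₀.
I₃ = I₂ cos²(146° − 109°) = 0.006339 I₀ · cos²(37°) = 0.004043 I₀.
Ratio = 0.004043 / 0.03293 = 0.1228.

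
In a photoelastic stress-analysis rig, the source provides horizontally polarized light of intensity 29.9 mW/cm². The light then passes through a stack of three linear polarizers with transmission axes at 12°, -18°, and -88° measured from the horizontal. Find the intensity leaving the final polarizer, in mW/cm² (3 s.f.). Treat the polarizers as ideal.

I ≈ 2.51 mW/cm²

I₁ = 29.9 mW/cm² · cos²(12°) = 28.61 mW/cm².
I₂ = I₁ · cos²(30°) = 28.61 · 0.75 = 21.46 mW/cm².
I₃ = I₂ · cos²(70°) = 21.46 · 0.117 = 2.51 mW/cm².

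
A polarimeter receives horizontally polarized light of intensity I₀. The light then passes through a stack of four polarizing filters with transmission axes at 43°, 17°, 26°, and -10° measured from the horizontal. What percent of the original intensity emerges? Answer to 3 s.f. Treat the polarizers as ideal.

By Malus's law, I₁ = I₀ cos²(43° − 0°) = I₀ cos²(43°) = 0.5349 I₀.
I₂ = I₁ cos²(17° − 43°) = 0.5349 I₀ · cos²(26°) = 0.4321 I₀.
I₃ = I₂ cos²(26° − 17°) = 0.4321 I₀ · cos²(9°) = 0.4215 I₀.
I₄ = I₃ cos²(-10° − 26°) = 0.4215 I₀ · cos²(36°) = 0.2759 I₀.
That is 27.59% of the incident intensity.

≈ 27.6%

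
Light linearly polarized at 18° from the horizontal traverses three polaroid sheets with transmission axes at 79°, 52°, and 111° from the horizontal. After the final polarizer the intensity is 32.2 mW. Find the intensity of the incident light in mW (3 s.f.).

I₀ ≈ 651 mW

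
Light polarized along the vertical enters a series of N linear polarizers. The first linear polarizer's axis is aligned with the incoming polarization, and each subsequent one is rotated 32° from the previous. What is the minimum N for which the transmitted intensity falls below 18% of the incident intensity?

N = 7

First polarizer is aligned with the polarization: full transmission.
Each further stage multiplies by cos²(32°) = 0.7192.
After N polarizers: T = 0.7192^(N−1). Require T < 0.18 ⇒ N−1 > ln(0.18)/ln(0.7192) = 5.20, so N−1 ≥ 6 and N = 7.
Check: N=7 gives T = 0.1384 < 0.18; N=6 gives T = 0.1924.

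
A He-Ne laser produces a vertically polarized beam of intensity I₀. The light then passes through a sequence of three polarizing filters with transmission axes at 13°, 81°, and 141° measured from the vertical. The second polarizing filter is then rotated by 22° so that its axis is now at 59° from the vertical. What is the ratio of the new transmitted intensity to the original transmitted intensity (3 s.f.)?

I_new/I_old ≈ 0.266

Before rotation:
I₁ = I₀ cos²(13° − 0°) = I₀ cos²(13°) = 0.9494 I₀.
I₂ = I₁ cos²(81° − 13°) = 0.9494 I₀ · cos²(68°) = 0.1332 I₀.
I₃ = I₂ cos²(141° − 81°) = 0.1332 I₀ · cos²(60°) = 0.03331 I₀.
After rotation:
I₁ = I₀ cos²(13° − 0°) = I₀ cos²(13°) = 0.9494 I₀.
I₂ = I₁ cos²(59° − 13°) = 0.9494 I₀ · cos²(46°) = 0.4581 I₀.
I₃ = I₂ cos²(141° − 59°) = 0.4581 I₀ · cos²(82°) = 0.008874 I₀.
Ratio = 0.008874 / 0.03331 = 0.2664.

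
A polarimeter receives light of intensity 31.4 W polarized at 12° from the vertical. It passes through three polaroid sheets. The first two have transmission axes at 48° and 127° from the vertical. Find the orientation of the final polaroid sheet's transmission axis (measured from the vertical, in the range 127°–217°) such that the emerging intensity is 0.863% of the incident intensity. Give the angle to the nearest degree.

I₁ = I₀ cos²(48° − 12°) = I₀ cos²(36°) = 0.6545 I₀.
I₂ = I₁ cos²(127° − 48°) = 0.6545 I₀ · cos²(79°) = 0.02383 I₀.
Need I₃/I₀ = 0.00863, so cos²(θ − 127°) = 0.00863 / 0.02383 = 0.3622.
θ − 127° = arccos(√0.3622) = 53.0°, giving θ ≈ 127 + 53.0 = 180.0°.

θ ≈ 180°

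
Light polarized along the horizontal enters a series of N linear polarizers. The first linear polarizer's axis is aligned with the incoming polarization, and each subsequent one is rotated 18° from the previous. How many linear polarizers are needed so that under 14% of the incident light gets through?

First polarizer is aligned with the polarization: full transmission.
Each further stage multiplies by cos²(18°) = 0.9045.
After N polarizers: T = 0.9045^(N−1). Require T < 0.14 ⇒ N−1 > ln(0.14)/ln(0.9045) = 19.59, so N−1 ≥ 20 and N = 21.
Check: N=21 gives T = 0.1344 < 0.14; N=20 gives T = 0.1485.

N = 21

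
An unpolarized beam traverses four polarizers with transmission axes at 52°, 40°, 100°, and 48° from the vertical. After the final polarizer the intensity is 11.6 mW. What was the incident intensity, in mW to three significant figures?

Unpolarized light through the first polarizer → I₁ = ½ I₀, now polarized at 52°.
I₂ = I₁ cos²(40° − 52°) = 0.5 I₀ · cos²(12°) = 0.4784 I₀.
I₃ = I₂ cos²(100° − 40°) = 0.4784 I₀ · cos²(60°) = 0.1196 I₀.
I₄ = I₃ cos²(48° − 100°) = 0.1196 I₀ · cos²(52°) = 0.04533 I₀.
So 11.6 mW = 0.04533 I₀, giving I₀ = 11.6/0.04533 = 255.9 mW.

I₀ ≈ 256 mW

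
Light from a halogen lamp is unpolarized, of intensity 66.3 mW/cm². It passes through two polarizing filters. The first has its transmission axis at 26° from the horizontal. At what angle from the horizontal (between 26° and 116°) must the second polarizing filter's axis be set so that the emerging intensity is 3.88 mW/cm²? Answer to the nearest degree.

θ ≈ 96°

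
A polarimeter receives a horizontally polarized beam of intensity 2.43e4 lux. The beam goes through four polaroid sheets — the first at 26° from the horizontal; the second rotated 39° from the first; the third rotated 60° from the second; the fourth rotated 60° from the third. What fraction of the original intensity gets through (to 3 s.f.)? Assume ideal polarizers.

I/I₀ ≈ 0.0305

I₁ = 2.43e4 lux · cos²(26°) = 1.963e+04 lux.
I₂ = I₁ · cos²(39°) = 1.963e+04 · 0.604 = 1.186e+04 lux.
I₃ = I₂ · cos²(60°) = 1.186e+04 · 0.25 = 2964 lux.
I₄ = I₃ · cos²(60°) = 2964 · 0.25 = 741 lux.
Transmitted fraction = 0.03049.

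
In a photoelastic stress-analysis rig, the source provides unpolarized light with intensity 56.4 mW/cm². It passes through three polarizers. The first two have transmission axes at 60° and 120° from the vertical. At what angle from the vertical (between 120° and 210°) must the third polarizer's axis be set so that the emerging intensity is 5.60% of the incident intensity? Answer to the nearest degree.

Unpolarized light through the first polarizer → I₁ = ½ I₀, now polarized at 60°.
I₂ = I₁ cos²(120° − 60°) = 0.5 I₀ · cos²(60°) = 0.125 I₀.
Need I₃/I₀ = 0.056, so cos²(θ − 120°) = 0.056 / 0.125 = 0.448.
θ − 120° = arccos(√0.448) = 48.0°, giving θ ≈ 120 + 48.0 = 168.0°.

θ ≈ 168°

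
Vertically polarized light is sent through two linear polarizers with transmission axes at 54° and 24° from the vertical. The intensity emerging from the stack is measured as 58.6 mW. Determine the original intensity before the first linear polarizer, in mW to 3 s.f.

I₁ = I₀ cos²(54° − 0°) = I₀ cos²(54°) = 0.3455 I₀.
I₂ = I₁ cos²(24° − 54°) = 0.3455 I₀ · cos²(30°) = 0.2591 I₀.
So 58.6 mW = 0.2591 I₀, giving I₀ = 58.6/0.2591 = 226.2 mW.

I₀ ≈ 226 mW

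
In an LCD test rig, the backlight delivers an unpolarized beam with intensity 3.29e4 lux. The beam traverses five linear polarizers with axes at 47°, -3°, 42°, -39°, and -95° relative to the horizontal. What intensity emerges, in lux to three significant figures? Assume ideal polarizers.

I ≈ 26.0 lux

Unpolarized light through the first polarizer → I₁ = 3.29e4 lux/2 = 1.645e+04 lux, polarized at 47°.
I₂ = I₁ · cos²(50°) = 1.645e+04 · 0.4132 = 6797 lux.
I₃ = I₂ · cos²(45°) = 6797 · 0.5 = 3398 lux.
I₄ = I₃ · cos²(81°) = 3398 · 0.02447 = 83.16 lux.
I₅ = I₄ · cos²(56°) = 83.16 · 0.3127 = 26.01 lux.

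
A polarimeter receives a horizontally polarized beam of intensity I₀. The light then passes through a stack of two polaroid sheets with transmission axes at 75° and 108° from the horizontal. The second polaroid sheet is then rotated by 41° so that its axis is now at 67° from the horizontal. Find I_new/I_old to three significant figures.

Before rotation:
I₁ = I₀ cos²(75° − 0°) = I₀ cos²(75°) = 0.06699 I₀.
I₂ = I₁ cos²(108° − 75°) = 0.06699 I₀ · cos²(33°) = 0.04712 I₀.
After rotation:
I₁ = I₀ cos²(75° − 0°) = I₀ cos²(75°) = 0.06699 I₀.
I₂ = I₁ cos²(67° − 75°) = 0.06699 I₀ · cos²(8°) = 0.06569 I₀.
Ratio = 0.06569 / 0.04712 = 1.394.

I_new/I_old ≈ 1.39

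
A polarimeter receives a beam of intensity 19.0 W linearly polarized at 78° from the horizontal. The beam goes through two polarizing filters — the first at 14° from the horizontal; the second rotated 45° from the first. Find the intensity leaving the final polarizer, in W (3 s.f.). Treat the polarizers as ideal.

I ≈ 1.83 W

I₁ = 19.0 W · cos²(64°) = 3.651 W.
I₂ = I₁ · cos²(45°) = 3.651 · 0.5 = 1.826 W.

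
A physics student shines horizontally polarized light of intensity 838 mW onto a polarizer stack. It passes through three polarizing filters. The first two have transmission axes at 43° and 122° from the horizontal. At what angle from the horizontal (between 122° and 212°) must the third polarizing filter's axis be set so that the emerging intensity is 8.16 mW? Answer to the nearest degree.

I₁ = I₀ cos²(43° − 0°) = I₀ cos²(43°) = 0.5349 I₀.
I₂ = I₁ cos²(122° − 43°) = 0.5349 I₀ · cos²(79°) = 0.01947 I₀.
Target fraction: 8.16 / 838 mW = 0.009737 of I₀.
Need I₃/I₀ = 0.009737, so cos²(θ − 122°) = 0.009737 / 0.01947 = 0.5.
θ − 122° = arccos(√0.5) = 45.0°, giving θ ≈ 122 + 45.0 = 167.0°.

θ ≈ 167°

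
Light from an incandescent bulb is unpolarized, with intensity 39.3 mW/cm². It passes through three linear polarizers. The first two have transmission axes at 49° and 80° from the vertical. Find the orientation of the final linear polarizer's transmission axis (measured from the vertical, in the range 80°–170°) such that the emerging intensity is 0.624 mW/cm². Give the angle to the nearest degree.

Unpolarized light through the first polarizer → I₁ = ½ I₀, now polarized at 49°.
I₂ = I₁ cos²(80° − 49°) = 0.5 I₀ · cos²(31°) = 0.3674 I₀.
Target fraction: 0.624 / 39.3 mW/cm² = 0.01588 of I₀.
Need I₃/I₀ = 0.01588, so cos²(θ − 80°) = 0.01588 / 0.3674 = 0.04322.
θ − 80° = arccos(√0.04322) = 78.0°, giving θ ≈ 80 + 78.0 = 158.0°.

θ ≈ 158°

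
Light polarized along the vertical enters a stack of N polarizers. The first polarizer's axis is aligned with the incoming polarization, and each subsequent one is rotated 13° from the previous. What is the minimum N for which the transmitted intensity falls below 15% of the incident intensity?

First polarizer is aligned with the polarization: full transmission.
Each further stage multiplies by cos²(13°) = 0.9494.
After N polarizers: T = 0.9494^(N−1). Require T < 0.15 ⇒ N−1 > ln(0.15)/ln(0.9494) = 36.53, so N−1 ≥ 37 and N = 38.
Check: N=38 gives T = 0.1464 < 0.15; N=37 gives T = 0.1542.

N = 38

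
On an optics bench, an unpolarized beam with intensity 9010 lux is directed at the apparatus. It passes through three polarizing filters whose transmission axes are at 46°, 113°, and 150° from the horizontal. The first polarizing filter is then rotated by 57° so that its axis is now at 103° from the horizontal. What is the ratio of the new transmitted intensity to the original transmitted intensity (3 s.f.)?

Before rotation:
Unpolarized light through the first polarizer → I₁ = ½ I₀, now polarized at 46°.
I₂ = I₁ cos²(113° − 46°) = 0.5 I₀ · cos²(67°) = 0.07634 I₀.
I₃ = I₂ cos²(150° − 113°) = 0.07634 I₀ · cos²(37°) = 0.04869 I₀.
After rotation:
Unpolarized light through the first polarizer → I₁ = ½ I₀, now polarized at 103°.
I₂ = I₁ cos²(113° − 103°) = 0.5 I₀ · cos²(10°) = 0.4849 I₀.
I₃ = I₂ cos²(150° − 113°) = 0.4849 I₀ · cos²(37°) = 0.3093 I₀.
Ratio = 0.3093 / 0.04869 = 6.353.

I_new/I_old ≈ 6.35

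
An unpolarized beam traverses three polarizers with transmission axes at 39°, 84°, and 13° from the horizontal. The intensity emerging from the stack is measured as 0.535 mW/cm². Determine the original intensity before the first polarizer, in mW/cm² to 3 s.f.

I₀ ≈ 20.2 mW/cm²

Unpolarized light through the first polarizer → I₁ = ½ I₀, now polarized at 39°.
I₂ = I₁ cos²(84° − 39°) = 0.5 I₀ · cos²(45°) = 0.25 I₀.
I₃ = I₂ cos²(13° − 84°) = 0.25 I₀ · cos²(71°) = 0.0265 I₀.
So 0.535 mW/cm² = 0.0265 I₀, giving I₀ = 0.535/0.0265 = 20.19 mW/cm².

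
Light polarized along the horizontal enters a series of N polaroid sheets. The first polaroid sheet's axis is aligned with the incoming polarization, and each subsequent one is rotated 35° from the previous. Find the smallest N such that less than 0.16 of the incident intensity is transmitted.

N = 6

First polarizer is aligned with the polarization: full transmission.
Each further stage multiplies by cos²(35°) = 0.671.
After N polarizers: T = 0.671^(N−1). Require T < 0.16 ⇒ N−1 > ln(0.16)/ln(0.671) = 4.59, so N−1 ≥ 5 and N = 6.
Check: N=6 gives T = 0.136 < 0.16; N=5 gives T = 0.2027.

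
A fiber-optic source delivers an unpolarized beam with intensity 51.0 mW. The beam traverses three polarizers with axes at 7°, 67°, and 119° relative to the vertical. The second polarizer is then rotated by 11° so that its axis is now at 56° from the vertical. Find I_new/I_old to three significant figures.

Before rotation:
Unpolarized light through the first polarizer → I₁ = ½ I₀, now polarized at 7°.
I₂ = I₁ cos²(67° − 7°) = 0.5 I₀ · cos²(60°) = 0.125 I₀.
I₃ = I₂ cos²(119° − 67°) = 0.125 I₀ · cos²(52°) = 0.04738 I₀.
After rotation:
Unpolarized light through the first polarizer → I₁ = ½ I₀, now polarized at 7°.
I₂ = I₁ cos²(56° − 7°) = 0.5 I₀ · cos²(49°) = 0.2152 I₀.
I₃ = I₂ cos²(119° − 56°) = 0.2152 I₀ · cos²(63°) = 0.04436 I₀.
Ratio = 0.04436 / 0.04738 = 0.9362.

I_new/I_old ≈ 0.936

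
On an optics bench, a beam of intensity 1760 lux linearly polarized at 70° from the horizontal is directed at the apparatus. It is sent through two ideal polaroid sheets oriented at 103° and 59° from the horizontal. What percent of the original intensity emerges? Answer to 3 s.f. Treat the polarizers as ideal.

By Malus's law, I₁ = 1760 lux · cos²(33°) = 1238 lux.
I₂ = I₁ · cos²(44°) = 1238 · 0.5174 = 640.6 lux.
That is 36.4% of the incident intensity.

≈ 36.4%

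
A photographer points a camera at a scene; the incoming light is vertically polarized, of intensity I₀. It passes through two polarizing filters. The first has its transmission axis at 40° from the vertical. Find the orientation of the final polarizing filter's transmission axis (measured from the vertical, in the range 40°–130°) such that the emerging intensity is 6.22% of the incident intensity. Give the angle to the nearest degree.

θ ≈ 111°

By Malus's law, I₁ = I₀ cos²(40° − 0°) = I₀ cos²(40°) = 0.5868 I₀.
Need I₂/I₀ = 0.0622, so cos²(θ − 40°) = 0.0622 / 0.5868 = 0.106.
θ − 40° = arccos(√0.106) = 71.0°, giving θ ≈ 40 + 71.0 = 111.0°.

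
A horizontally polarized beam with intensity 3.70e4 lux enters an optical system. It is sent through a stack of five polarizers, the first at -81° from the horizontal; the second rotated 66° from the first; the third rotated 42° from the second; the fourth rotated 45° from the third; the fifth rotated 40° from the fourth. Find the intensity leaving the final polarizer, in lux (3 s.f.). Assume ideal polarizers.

I ≈ 24.3 lux

I₁ = 3.70e4 lux · cos²(81°) = 905.5 lux.
I₂ = I₁ · cos²(66°) = 905.5 · 0.1654 = 149.8 lux.
I₃ = I₂ · cos²(42°) = 149.8 · 0.5523 = 82.73 lux.
I₄ = I₃ · cos²(45°) = 82.73 · 0.5 = 41.36 lux.
I₅ = I₄ · cos²(40°) = 41.36 · 0.5868 = 24.27 lux.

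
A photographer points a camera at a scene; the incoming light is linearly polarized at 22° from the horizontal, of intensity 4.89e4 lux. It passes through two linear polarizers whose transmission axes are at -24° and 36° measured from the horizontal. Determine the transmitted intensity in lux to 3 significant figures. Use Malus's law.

By Malus's law, I₁ = 4.89e4 lux · cos²(46°) = 2.36e+04 lux.
I₂ = I₁ · cos²(60°) = 2.36e+04 · 0.25 = 5899 lux.

I ≈ 5900 lux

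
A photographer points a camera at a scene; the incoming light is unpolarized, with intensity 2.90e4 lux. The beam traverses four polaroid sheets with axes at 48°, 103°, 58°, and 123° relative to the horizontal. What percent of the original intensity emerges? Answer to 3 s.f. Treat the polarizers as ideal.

≈ 1.47%

Unpolarized light through the first polarizer → I₁ = 2.90e4 lux/2 = 1.45e+04 lux, polarized at 48°.
I₂ = I₁ · cos²(55°) = 1.45e+04 · 0.329 = 4770 lux.
I₃ = I₂ · cos²(45°) = 4770 · 0.5 = 2385 lux.
I₄ = I₃ · cos²(65°) = 2385 · 0.1786 = 426 lux.
That is 1.469% of the incident intensity.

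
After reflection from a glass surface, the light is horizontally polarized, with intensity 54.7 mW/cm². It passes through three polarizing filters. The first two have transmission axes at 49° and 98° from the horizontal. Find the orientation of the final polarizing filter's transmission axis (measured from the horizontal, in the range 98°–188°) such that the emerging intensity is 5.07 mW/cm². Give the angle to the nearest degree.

By Malus's law, I₁ = I₀ cos²(49° − 0°) = I₀ cos²(49°) = 0.4304 I₀.
I₂ = I₁ cos²(98° − 49°) = 0.4304 I₀ · cos²(49°) = 0.1853 I₀.
Target fraction: 5.07 / 54.7 mW/cm² = 0.09269 of I₀.
Need I₃/I₀ = 0.09269, so cos²(θ − 98°) = 0.09269 / 0.1853 = 0.5003.
θ − 98° = arccos(√0.5003) = 45.0°, giving θ ≈ 98 + 45.0 = 143.0°.

θ ≈ 143°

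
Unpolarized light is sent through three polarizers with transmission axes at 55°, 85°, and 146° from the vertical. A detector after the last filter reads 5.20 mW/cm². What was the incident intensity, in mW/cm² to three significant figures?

I₀ ≈ 59.0 mW/cm²

Unpolarized light through the first polarizer → I₁ = ½ I₀, now polarized at 55°.
I₂ = I₁ cos²(85° − 55°) = 0.5 I₀ · cos²(30°) = 0.375 I₀.
I₃ = I₂ cos²(146° − 85°) = 0.375 I₀ · cos²(61°) = 0.08814 I₀.
So 5.20 mW/cm² = 0.08814 I₀, giving I₀ = 5.20/0.08814 = 59 mW/cm².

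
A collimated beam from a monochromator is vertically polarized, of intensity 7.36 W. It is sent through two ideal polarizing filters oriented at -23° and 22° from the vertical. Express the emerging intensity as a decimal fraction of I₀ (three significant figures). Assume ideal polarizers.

I/I₀ ≈ 0.424

By Malus's law, I₁ = 7.36 W · cos²(23°) = 6.236 W.
I₂ = I₁ · cos²(45°) = 6.236 · 0.5 = 3.118 W.
Transmitted fraction = 0.4237.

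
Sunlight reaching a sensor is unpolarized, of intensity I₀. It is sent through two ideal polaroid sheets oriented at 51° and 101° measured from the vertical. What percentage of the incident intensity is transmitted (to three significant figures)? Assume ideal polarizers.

≈ 20.7%

Unpolarized light through the first polarizer → I₁ = ½ I₀, now polarized at 51°.
I₂ = I₁ cos²(101° − 51°) = 0.5 I₀ · cos²(50°) = 0.2066 I₀.
That is 20.66% of the incident intensity.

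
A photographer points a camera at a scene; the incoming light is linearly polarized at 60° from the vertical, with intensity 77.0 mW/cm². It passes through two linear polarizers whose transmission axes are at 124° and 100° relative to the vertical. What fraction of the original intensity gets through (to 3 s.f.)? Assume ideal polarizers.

I/I₀ ≈ 0.160

By Malus's law, I₁ = 77.0 mW/cm² · cos²(64°) = 14.8 mW/cm².
I₂ = I₁ · cos²(24°) = 14.8 · 0.8346 = 12.35 mW/cm².
Transmitted fraction = 0.1604.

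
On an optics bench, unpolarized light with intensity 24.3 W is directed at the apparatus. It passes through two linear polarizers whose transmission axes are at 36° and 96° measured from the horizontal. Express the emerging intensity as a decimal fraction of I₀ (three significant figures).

Unpolarized light through the first polarizer → I₁ = 24.3 W/2 = 12.15 W, polarized at 36°.
I₂ = I₁ · cos²(60°) = 12.15 · 0.25 = 3.038 W.
Transmitted fraction = 0.125.

I/I₀ ≈ 0.125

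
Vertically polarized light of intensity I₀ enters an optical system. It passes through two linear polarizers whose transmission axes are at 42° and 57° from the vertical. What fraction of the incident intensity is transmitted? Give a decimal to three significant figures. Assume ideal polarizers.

I₁ = I₀ cos²(42° − 0°) = I₀ cos²(42°) = 0.5523 I₀.
I₂ = I₁ cos²(57° − 42°) = 0.5523 I₀ · cos²(15°) = 0.5153 I₀.
Transmitted fraction = 0.5153.

≈ 0.515 I₀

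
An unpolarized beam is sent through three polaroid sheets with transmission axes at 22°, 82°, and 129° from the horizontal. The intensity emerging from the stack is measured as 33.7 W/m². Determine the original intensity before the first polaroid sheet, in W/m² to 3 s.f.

Unpolarized light through the first polarizer → I₁ = ½ I₀, now polarized at 22°.
I₂ = I₁ cos²(82° − 22°) = 0.5 I₀ · cos²(60°) = 0.125 I₀.
I₃ = I₂ cos²(129° − 82°) = 0.125 I₀ · cos²(47°) = 0.05814 I₀.
So 33.7 W/m² = 0.05814 I₀, giving I₀ = 33.7/0.05814 = 579.6 W/m².

I₀ ≈ 580 W/m²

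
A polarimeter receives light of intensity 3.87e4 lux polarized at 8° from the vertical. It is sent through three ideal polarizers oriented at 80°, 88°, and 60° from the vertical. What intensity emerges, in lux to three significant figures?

I ≈ 2830 lux

By Malus's law, I₁ = 3.87e4 lux · cos²(72°) = 3696 lux.
I₂ = I₁ · cos²(8°) = 3696 · 0.9806 = 3624 lux.
I₃ = I₂ · cos²(28°) = 3624 · 0.7796 = 2825 lux.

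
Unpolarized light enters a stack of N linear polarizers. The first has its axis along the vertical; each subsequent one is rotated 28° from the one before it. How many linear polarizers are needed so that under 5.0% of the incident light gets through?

First polarizer halves the unpolarized light: factor 1/2.
Each further stage multiplies by cos²(28°) = 0.7796.
After N polarizers: T = 0.5·0.7796^(N−1). Require T < 0.050 ⇒ N−1 > ln(0.050/0.5)/ln(0.7796) = 9.25, so N−1 ≥ 10 and N = 11.
Check: N=11 gives T = 0.04146 < 0.050; N=10 gives T = 0.05319.

N = 11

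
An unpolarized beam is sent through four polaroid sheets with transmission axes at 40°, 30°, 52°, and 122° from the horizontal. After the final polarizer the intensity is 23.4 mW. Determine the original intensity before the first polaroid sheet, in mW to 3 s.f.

I₀ ≈ 480 mW

Unpolarized light through the first polarizer → I₁ = ½ I₀, now polarized at 40°.
I₂ = I₁ cos²(30° − 40°) = 0.5 I₀ · cos²(10°) = 0.4849 I₀.
I₃ = I₂ cos²(52° − 30°) = 0.4849 I₀ · cos²(22°) = 0.4169 I₀.
I₄ = I₃ cos²(122° − 52°) = 0.4169 I₀ · cos²(70°) = 0.04876 I₀.
So 23.4 mW = 0.04876 I₀, giving I₀ = 23.4/0.04876 = 479.9 mW.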